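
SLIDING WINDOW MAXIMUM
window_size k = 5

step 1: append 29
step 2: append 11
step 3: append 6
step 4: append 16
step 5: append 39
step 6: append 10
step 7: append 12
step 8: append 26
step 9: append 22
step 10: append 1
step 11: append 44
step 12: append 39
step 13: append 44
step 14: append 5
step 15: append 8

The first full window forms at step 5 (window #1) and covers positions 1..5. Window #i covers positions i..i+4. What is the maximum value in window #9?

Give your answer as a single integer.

Answer: 44

Derivation:
step 1: append 29 -> window=[29] (not full yet)
step 2: append 11 -> window=[29, 11] (not full yet)
step 3: append 6 -> window=[29, 11, 6] (not full yet)
step 4: append 16 -> window=[29, 11, 6, 16] (not full yet)
step 5: append 39 -> window=[29, 11, 6, 16, 39] -> max=39
step 6: append 10 -> window=[11, 6, 16, 39, 10] -> max=39
step 7: append 12 -> window=[6, 16, 39, 10, 12] -> max=39
step 8: append 26 -> window=[16, 39, 10, 12, 26] -> max=39
step 9: append 22 -> window=[39, 10, 12, 26, 22] -> max=39
step 10: append 1 -> window=[10, 12, 26, 22, 1] -> max=26
step 11: append 44 -> window=[12, 26, 22, 1, 44] -> max=44
step 12: append 39 -> window=[26, 22, 1, 44, 39] -> max=44
step 13: append 44 -> window=[22, 1, 44, 39, 44] -> max=44
Window #9 max = 44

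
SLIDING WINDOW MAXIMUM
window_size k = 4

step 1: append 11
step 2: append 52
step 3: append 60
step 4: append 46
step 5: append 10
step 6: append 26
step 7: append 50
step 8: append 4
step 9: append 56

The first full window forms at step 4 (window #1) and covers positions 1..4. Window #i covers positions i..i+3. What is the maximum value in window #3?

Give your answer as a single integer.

Answer: 60

Derivation:
step 1: append 11 -> window=[11] (not full yet)
step 2: append 52 -> window=[11, 52] (not full yet)
step 3: append 60 -> window=[11, 52, 60] (not full yet)
step 4: append 46 -> window=[11, 52, 60, 46] -> max=60
step 5: append 10 -> window=[52, 60, 46, 10] -> max=60
step 6: append 26 -> window=[60, 46, 10, 26] -> max=60
Window #3 max = 60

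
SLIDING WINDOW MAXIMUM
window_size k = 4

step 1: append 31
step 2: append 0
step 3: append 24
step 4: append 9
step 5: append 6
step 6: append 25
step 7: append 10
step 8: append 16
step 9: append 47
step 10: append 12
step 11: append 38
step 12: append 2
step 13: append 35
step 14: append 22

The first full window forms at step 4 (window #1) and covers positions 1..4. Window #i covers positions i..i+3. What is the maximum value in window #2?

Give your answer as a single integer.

Answer: 24

Derivation:
step 1: append 31 -> window=[31] (not full yet)
step 2: append 0 -> window=[31, 0] (not full yet)
step 3: append 24 -> window=[31, 0, 24] (not full yet)
step 4: append 9 -> window=[31, 0, 24, 9] -> max=31
step 5: append 6 -> window=[0, 24, 9, 6] -> max=24
Window #2 max = 24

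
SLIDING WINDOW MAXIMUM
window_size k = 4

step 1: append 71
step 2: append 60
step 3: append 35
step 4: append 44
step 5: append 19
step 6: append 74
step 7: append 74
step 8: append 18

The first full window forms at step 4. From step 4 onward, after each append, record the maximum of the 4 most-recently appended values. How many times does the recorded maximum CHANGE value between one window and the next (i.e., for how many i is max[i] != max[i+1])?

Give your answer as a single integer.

Answer: 2

Derivation:
step 1: append 71 -> window=[71] (not full yet)
step 2: append 60 -> window=[71, 60] (not full yet)
step 3: append 35 -> window=[71, 60, 35] (not full yet)
step 4: append 44 -> window=[71, 60, 35, 44] -> max=71
step 5: append 19 -> window=[60, 35, 44, 19] -> max=60
step 6: append 74 -> window=[35, 44, 19, 74] -> max=74
step 7: append 74 -> window=[44, 19, 74, 74] -> max=74
step 8: append 18 -> window=[19, 74, 74, 18] -> max=74
Recorded maximums: 71 60 74 74 74
Changes between consecutive maximums: 2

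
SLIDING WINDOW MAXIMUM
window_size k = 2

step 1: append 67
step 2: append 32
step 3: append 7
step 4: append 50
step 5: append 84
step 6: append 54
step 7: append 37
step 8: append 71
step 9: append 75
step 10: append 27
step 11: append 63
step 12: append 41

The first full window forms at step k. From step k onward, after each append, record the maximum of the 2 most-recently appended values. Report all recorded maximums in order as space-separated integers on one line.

Answer: 67 32 50 84 84 54 71 75 75 63 63

Derivation:
step 1: append 67 -> window=[67] (not full yet)
step 2: append 32 -> window=[67, 32] -> max=67
step 3: append 7 -> window=[32, 7] -> max=32
step 4: append 50 -> window=[7, 50] -> max=50
step 5: append 84 -> window=[50, 84] -> max=84
step 6: append 54 -> window=[84, 54] -> max=84
step 7: append 37 -> window=[54, 37] -> max=54
step 8: append 71 -> window=[37, 71] -> max=71
step 9: append 75 -> window=[71, 75] -> max=75
step 10: append 27 -> window=[75, 27] -> max=75
step 11: append 63 -> window=[27, 63] -> max=63
step 12: append 41 -> window=[63, 41] -> max=63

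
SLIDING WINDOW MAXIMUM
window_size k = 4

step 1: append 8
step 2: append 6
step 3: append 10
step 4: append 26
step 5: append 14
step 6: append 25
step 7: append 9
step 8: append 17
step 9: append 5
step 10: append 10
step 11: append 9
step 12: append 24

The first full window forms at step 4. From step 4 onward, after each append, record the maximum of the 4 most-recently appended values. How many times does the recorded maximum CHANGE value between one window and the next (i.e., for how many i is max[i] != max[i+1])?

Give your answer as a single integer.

Answer: 3

Derivation:
step 1: append 8 -> window=[8] (not full yet)
step 2: append 6 -> window=[8, 6] (not full yet)
step 3: append 10 -> window=[8, 6, 10] (not full yet)
step 4: append 26 -> window=[8, 6, 10, 26] -> max=26
step 5: append 14 -> window=[6, 10, 26, 14] -> max=26
step 6: append 25 -> window=[10, 26, 14, 25] -> max=26
step 7: append 9 -> window=[26, 14, 25, 9] -> max=26
step 8: append 17 -> window=[14, 25, 9, 17] -> max=25
step 9: append 5 -> window=[25, 9, 17, 5] -> max=25
step 10: append 10 -> window=[9, 17, 5, 10] -> max=17
step 11: append 9 -> window=[17, 5, 10, 9] -> max=17
step 12: append 24 -> window=[5, 10, 9, 24] -> max=24
Recorded maximums: 26 26 26 26 25 25 17 17 24
Changes between consecutive maximums: 3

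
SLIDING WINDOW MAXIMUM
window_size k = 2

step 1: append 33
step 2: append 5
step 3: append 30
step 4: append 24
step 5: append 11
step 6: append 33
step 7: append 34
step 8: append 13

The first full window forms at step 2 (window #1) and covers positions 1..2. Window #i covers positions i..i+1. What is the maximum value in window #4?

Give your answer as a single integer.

Answer: 24

Derivation:
step 1: append 33 -> window=[33] (not full yet)
step 2: append 5 -> window=[33, 5] -> max=33
step 3: append 30 -> window=[5, 30] -> max=30
step 4: append 24 -> window=[30, 24] -> max=30
step 5: append 11 -> window=[24, 11] -> max=24
Window #4 max = 24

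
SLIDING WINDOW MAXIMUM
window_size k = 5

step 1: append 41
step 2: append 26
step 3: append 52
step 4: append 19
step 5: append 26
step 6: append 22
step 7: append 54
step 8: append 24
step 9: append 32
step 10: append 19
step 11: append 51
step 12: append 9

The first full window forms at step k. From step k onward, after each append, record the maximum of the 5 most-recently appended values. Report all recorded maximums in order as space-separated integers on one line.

Answer: 52 52 54 54 54 54 54 51

Derivation:
step 1: append 41 -> window=[41] (not full yet)
step 2: append 26 -> window=[41, 26] (not full yet)
step 3: append 52 -> window=[41, 26, 52] (not full yet)
step 4: append 19 -> window=[41, 26, 52, 19] (not full yet)
step 5: append 26 -> window=[41, 26, 52, 19, 26] -> max=52
step 6: append 22 -> window=[26, 52, 19, 26, 22] -> max=52
step 7: append 54 -> window=[52, 19, 26, 22, 54] -> max=54
step 8: append 24 -> window=[19, 26, 22, 54, 24] -> max=54
step 9: append 32 -> window=[26, 22, 54, 24, 32] -> max=54
step 10: append 19 -> window=[22, 54, 24, 32, 19] -> max=54
step 11: append 51 -> window=[54, 24, 32, 19, 51] -> max=54
step 12: append 9 -> window=[24, 32, 19, 51, 9] -> max=51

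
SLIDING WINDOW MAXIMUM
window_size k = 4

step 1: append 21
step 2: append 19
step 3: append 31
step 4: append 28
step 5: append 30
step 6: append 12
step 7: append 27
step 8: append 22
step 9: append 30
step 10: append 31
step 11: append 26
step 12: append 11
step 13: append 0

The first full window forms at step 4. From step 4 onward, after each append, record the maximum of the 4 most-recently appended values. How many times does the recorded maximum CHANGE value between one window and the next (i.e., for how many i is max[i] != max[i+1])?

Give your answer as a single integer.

Answer: 2

Derivation:
step 1: append 21 -> window=[21] (not full yet)
step 2: append 19 -> window=[21, 19] (not full yet)
step 3: append 31 -> window=[21, 19, 31] (not full yet)
step 4: append 28 -> window=[21, 19, 31, 28] -> max=31
step 5: append 30 -> window=[19, 31, 28, 30] -> max=31
step 6: append 12 -> window=[31, 28, 30, 12] -> max=31
step 7: append 27 -> window=[28, 30, 12, 27] -> max=30
step 8: append 22 -> window=[30, 12, 27, 22] -> max=30
step 9: append 30 -> window=[12, 27, 22, 30] -> max=30
step 10: append 31 -> window=[27, 22, 30, 31] -> max=31
step 11: append 26 -> window=[22, 30, 31, 26] -> max=31
step 12: append 11 -> window=[30, 31, 26, 11] -> max=31
step 13: append 0 -> window=[31, 26, 11, 0] -> max=31
Recorded maximums: 31 31 31 30 30 30 31 31 31 31
Changes between consecutive maximums: 2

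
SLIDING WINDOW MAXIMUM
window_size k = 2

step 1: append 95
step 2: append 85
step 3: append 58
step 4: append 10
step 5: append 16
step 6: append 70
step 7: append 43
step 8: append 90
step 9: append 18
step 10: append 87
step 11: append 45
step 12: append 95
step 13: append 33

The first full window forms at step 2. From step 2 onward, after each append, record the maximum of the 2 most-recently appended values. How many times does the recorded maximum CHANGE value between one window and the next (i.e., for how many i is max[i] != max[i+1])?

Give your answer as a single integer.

Answer: 7

Derivation:
step 1: append 95 -> window=[95] (not full yet)
step 2: append 85 -> window=[95, 85] -> max=95
step 3: append 58 -> window=[85, 58] -> max=85
step 4: append 10 -> window=[58, 10] -> max=58
step 5: append 16 -> window=[10, 16] -> max=16
step 6: append 70 -> window=[16, 70] -> max=70
step 7: append 43 -> window=[70, 43] -> max=70
step 8: append 90 -> window=[43, 90] -> max=90
step 9: append 18 -> window=[90, 18] -> max=90
step 10: append 87 -> window=[18, 87] -> max=87
step 11: append 45 -> window=[87, 45] -> max=87
step 12: append 95 -> window=[45, 95] -> max=95
step 13: append 33 -> window=[95, 33] -> max=95
Recorded maximums: 95 85 58 16 70 70 90 90 87 87 95 95
Changes between consecutive maximums: 7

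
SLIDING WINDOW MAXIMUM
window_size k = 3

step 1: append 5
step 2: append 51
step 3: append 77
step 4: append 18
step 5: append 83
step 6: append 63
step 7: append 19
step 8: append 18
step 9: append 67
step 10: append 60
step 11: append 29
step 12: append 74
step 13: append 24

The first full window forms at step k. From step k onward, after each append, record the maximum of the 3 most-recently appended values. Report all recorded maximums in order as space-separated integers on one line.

Answer: 77 77 83 83 83 63 67 67 67 74 74

Derivation:
step 1: append 5 -> window=[5] (not full yet)
step 2: append 51 -> window=[5, 51] (not full yet)
step 3: append 77 -> window=[5, 51, 77] -> max=77
step 4: append 18 -> window=[51, 77, 18] -> max=77
step 5: append 83 -> window=[77, 18, 83] -> max=83
step 6: append 63 -> window=[18, 83, 63] -> max=83
step 7: append 19 -> window=[83, 63, 19] -> max=83
step 8: append 18 -> window=[63, 19, 18] -> max=63
step 9: append 67 -> window=[19, 18, 67] -> max=67
step 10: append 60 -> window=[18, 67, 60] -> max=67
step 11: append 29 -> window=[67, 60, 29] -> max=67
step 12: append 74 -> window=[60, 29, 74] -> max=74
step 13: append 24 -> window=[29, 74, 24] -> max=74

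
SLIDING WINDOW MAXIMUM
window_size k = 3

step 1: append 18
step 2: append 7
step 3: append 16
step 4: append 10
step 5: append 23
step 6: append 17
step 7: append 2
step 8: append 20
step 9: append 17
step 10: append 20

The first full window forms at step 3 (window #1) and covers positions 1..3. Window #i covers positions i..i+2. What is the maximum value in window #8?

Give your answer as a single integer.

Answer: 20

Derivation:
step 1: append 18 -> window=[18] (not full yet)
step 2: append 7 -> window=[18, 7] (not full yet)
step 3: append 16 -> window=[18, 7, 16] -> max=18
step 4: append 10 -> window=[7, 16, 10] -> max=16
step 5: append 23 -> window=[16, 10, 23] -> max=23
step 6: append 17 -> window=[10, 23, 17] -> max=23
step 7: append 2 -> window=[23, 17, 2] -> max=23
step 8: append 20 -> window=[17, 2, 20] -> max=20
step 9: append 17 -> window=[2, 20, 17] -> max=20
step 10: append 20 -> window=[20, 17, 20] -> max=20
Window #8 max = 20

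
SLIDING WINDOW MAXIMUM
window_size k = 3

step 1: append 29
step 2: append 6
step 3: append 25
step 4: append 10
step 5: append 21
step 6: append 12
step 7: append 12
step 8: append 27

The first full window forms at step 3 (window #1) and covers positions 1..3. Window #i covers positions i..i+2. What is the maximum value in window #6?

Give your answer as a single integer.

step 1: append 29 -> window=[29] (not full yet)
step 2: append 6 -> window=[29, 6] (not full yet)
step 3: append 25 -> window=[29, 6, 25] -> max=29
step 4: append 10 -> window=[6, 25, 10] -> max=25
step 5: append 21 -> window=[25, 10, 21] -> max=25
step 6: append 12 -> window=[10, 21, 12] -> max=21
step 7: append 12 -> window=[21, 12, 12] -> max=21
step 8: append 27 -> window=[12, 12, 27] -> max=27
Window #6 max = 27

Answer: 27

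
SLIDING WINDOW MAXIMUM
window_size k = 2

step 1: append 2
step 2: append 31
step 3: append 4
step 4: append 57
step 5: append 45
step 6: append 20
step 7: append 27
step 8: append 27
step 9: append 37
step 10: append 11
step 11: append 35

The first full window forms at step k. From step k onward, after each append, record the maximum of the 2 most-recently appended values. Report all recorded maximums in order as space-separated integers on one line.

Answer: 31 31 57 57 45 27 27 37 37 35

Derivation:
step 1: append 2 -> window=[2] (not full yet)
step 2: append 31 -> window=[2, 31] -> max=31
step 3: append 4 -> window=[31, 4] -> max=31
step 4: append 57 -> window=[4, 57] -> max=57
step 5: append 45 -> window=[57, 45] -> max=57
step 6: append 20 -> window=[45, 20] -> max=45
step 7: append 27 -> window=[20, 27] -> max=27
step 8: append 27 -> window=[27, 27] -> max=27
step 9: append 37 -> window=[27, 37] -> max=37
step 10: append 11 -> window=[37, 11] -> max=37
step 11: append 35 -> window=[11, 35] -> max=35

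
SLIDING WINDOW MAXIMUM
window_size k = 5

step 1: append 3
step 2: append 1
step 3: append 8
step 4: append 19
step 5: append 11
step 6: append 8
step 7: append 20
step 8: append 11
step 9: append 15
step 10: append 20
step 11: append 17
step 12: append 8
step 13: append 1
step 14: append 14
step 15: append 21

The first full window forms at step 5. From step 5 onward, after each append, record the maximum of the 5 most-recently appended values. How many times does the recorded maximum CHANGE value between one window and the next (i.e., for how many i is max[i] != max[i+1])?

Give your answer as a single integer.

step 1: append 3 -> window=[3] (not full yet)
step 2: append 1 -> window=[3, 1] (not full yet)
step 3: append 8 -> window=[3, 1, 8] (not full yet)
step 4: append 19 -> window=[3, 1, 8, 19] (not full yet)
step 5: append 11 -> window=[3, 1, 8, 19, 11] -> max=19
step 6: append 8 -> window=[1, 8, 19, 11, 8] -> max=19
step 7: append 20 -> window=[8, 19, 11, 8, 20] -> max=20
step 8: append 11 -> window=[19, 11, 8, 20, 11] -> max=20
step 9: append 15 -> window=[11, 8, 20, 11, 15] -> max=20
step 10: append 20 -> window=[8, 20, 11, 15, 20] -> max=20
step 11: append 17 -> window=[20, 11, 15, 20, 17] -> max=20
step 12: append 8 -> window=[11, 15, 20, 17, 8] -> max=20
step 13: append 1 -> window=[15, 20, 17, 8, 1] -> max=20
step 14: append 14 -> window=[20, 17, 8, 1, 14] -> max=20
step 15: append 21 -> window=[17, 8, 1, 14, 21] -> max=21
Recorded maximums: 19 19 20 20 20 20 20 20 20 20 21
Changes between consecutive maximums: 2

Answer: 2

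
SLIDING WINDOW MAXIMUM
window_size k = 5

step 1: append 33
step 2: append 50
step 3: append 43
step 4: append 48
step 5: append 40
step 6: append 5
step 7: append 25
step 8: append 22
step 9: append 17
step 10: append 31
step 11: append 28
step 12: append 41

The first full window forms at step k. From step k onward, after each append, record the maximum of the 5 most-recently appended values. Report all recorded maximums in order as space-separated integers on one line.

step 1: append 33 -> window=[33] (not full yet)
step 2: append 50 -> window=[33, 50] (not full yet)
step 3: append 43 -> window=[33, 50, 43] (not full yet)
step 4: append 48 -> window=[33, 50, 43, 48] (not full yet)
step 5: append 40 -> window=[33, 50, 43, 48, 40] -> max=50
step 6: append 5 -> window=[50, 43, 48, 40, 5] -> max=50
step 7: append 25 -> window=[43, 48, 40, 5, 25] -> max=48
step 8: append 22 -> window=[48, 40, 5, 25, 22] -> max=48
step 9: append 17 -> window=[40, 5, 25, 22, 17] -> max=40
step 10: append 31 -> window=[5, 25, 22, 17, 31] -> max=31
step 11: append 28 -> window=[25, 22, 17, 31, 28] -> max=31
step 12: append 41 -> window=[22, 17, 31, 28, 41] -> max=41

Answer: 50 50 48 48 40 31 31 41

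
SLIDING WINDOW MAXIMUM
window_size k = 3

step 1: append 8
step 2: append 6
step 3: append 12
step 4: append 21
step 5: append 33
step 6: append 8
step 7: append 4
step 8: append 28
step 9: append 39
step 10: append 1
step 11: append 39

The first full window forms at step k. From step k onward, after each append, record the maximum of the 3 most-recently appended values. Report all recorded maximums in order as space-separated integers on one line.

Answer: 12 21 33 33 33 28 39 39 39

Derivation:
step 1: append 8 -> window=[8] (not full yet)
step 2: append 6 -> window=[8, 6] (not full yet)
step 3: append 12 -> window=[8, 6, 12] -> max=12
step 4: append 21 -> window=[6, 12, 21] -> max=21
step 5: append 33 -> window=[12, 21, 33] -> max=33
step 6: append 8 -> window=[21, 33, 8] -> max=33
step 7: append 4 -> window=[33, 8, 4] -> max=33
step 8: append 28 -> window=[8, 4, 28] -> max=28
step 9: append 39 -> window=[4, 28, 39] -> max=39
step 10: append 1 -> window=[28, 39, 1] -> max=39
step 11: append 39 -> window=[39, 1, 39] -> max=39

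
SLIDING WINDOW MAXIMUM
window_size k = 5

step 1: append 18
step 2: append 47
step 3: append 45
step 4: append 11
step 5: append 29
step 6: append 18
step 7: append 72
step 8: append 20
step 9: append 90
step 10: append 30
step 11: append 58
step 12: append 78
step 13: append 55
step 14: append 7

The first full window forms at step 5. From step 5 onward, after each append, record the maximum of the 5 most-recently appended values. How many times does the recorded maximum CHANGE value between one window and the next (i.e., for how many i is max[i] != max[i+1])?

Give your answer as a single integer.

step 1: append 18 -> window=[18] (not full yet)
step 2: append 47 -> window=[18, 47] (not full yet)
step 3: append 45 -> window=[18, 47, 45] (not full yet)
step 4: append 11 -> window=[18, 47, 45, 11] (not full yet)
step 5: append 29 -> window=[18, 47, 45, 11, 29] -> max=47
step 6: append 18 -> window=[47, 45, 11, 29, 18] -> max=47
step 7: append 72 -> window=[45, 11, 29, 18, 72] -> max=72
step 8: append 20 -> window=[11, 29, 18, 72, 20] -> max=72
step 9: append 90 -> window=[29, 18, 72, 20, 90] -> max=90
step 10: append 30 -> window=[18, 72, 20, 90, 30] -> max=90
step 11: append 58 -> window=[72, 20, 90, 30, 58] -> max=90
step 12: append 78 -> window=[20, 90, 30, 58, 78] -> max=90
step 13: append 55 -> window=[90, 30, 58, 78, 55] -> max=90
step 14: append 7 -> window=[30, 58, 78, 55, 7] -> max=78
Recorded maximums: 47 47 72 72 90 90 90 90 90 78
Changes between consecutive maximums: 3

Answer: 3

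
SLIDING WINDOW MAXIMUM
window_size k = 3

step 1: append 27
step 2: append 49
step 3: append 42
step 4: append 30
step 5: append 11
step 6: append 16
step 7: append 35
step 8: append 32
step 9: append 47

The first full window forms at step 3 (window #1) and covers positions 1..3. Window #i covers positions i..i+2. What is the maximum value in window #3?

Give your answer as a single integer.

step 1: append 27 -> window=[27] (not full yet)
step 2: append 49 -> window=[27, 49] (not full yet)
step 3: append 42 -> window=[27, 49, 42] -> max=49
step 4: append 30 -> window=[49, 42, 30] -> max=49
step 5: append 11 -> window=[42, 30, 11] -> max=42
Window #3 max = 42

Answer: 42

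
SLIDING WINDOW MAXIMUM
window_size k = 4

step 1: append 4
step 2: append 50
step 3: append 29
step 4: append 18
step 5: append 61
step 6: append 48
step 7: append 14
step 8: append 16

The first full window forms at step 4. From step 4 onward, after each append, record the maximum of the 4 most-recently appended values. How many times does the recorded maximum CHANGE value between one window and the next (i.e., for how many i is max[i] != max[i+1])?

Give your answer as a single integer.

Answer: 1

Derivation:
step 1: append 4 -> window=[4] (not full yet)
step 2: append 50 -> window=[4, 50] (not full yet)
step 3: append 29 -> window=[4, 50, 29] (not full yet)
step 4: append 18 -> window=[4, 50, 29, 18] -> max=50
step 5: append 61 -> window=[50, 29, 18, 61] -> max=61
step 6: append 48 -> window=[29, 18, 61, 48] -> max=61
step 7: append 14 -> window=[18, 61, 48, 14] -> max=61
step 8: append 16 -> window=[61, 48, 14, 16] -> max=61
Recorded maximums: 50 61 61 61 61
Changes between consecutive maximums: 1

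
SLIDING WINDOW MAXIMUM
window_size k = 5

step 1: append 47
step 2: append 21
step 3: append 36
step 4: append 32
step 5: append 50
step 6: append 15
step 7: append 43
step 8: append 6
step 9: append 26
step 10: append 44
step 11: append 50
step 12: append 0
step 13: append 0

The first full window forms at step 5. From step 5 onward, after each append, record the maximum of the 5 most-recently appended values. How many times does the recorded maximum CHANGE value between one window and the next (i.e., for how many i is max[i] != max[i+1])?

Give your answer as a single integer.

Answer: 2

Derivation:
step 1: append 47 -> window=[47] (not full yet)
step 2: append 21 -> window=[47, 21] (not full yet)
step 3: append 36 -> window=[47, 21, 36] (not full yet)
step 4: append 32 -> window=[47, 21, 36, 32] (not full yet)
step 5: append 50 -> window=[47, 21, 36, 32, 50] -> max=50
step 6: append 15 -> window=[21, 36, 32, 50, 15] -> max=50
step 7: append 43 -> window=[36, 32, 50, 15, 43] -> max=50
step 8: append 6 -> window=[32, 50, 15, 43, 6] -> max=50
step 9: append 26 -> window=[50, 15, 43, 6, 26] -> max=50
step 10: append 44 -> window=[15, 43, 6, 26, 44] -> max=44
step 11: append 50 -> window=[43, 6, 26, 44, 50] -> max=50
step 12: append 0 -> window=[6, 26, 44, 50, 0] -> max=50
step 13: append 0 -> window=[26, 44, 50, 0, 0] -> max=50
Recorded maximums: 50 50 50 50 50 44 50 50 50
Changes between consecutive maximums: 2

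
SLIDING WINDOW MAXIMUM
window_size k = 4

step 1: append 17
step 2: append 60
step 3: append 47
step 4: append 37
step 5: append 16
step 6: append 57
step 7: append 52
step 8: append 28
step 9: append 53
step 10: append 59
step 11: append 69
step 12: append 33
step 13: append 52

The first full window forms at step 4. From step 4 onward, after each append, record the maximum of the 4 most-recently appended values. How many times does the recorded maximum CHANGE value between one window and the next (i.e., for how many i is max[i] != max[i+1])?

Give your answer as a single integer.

step 1: append 17 -> window=[17] (not full yet)
step 2: append 60 -> window=[17, 60] (not full yet)
step 3: append 47 -> window=[17, 60, 47] (not full yet)
step 4: append 37 -> window=[17, 60, 47, 37] -> max=60
step 5: append 16 -> window=[60, 47, 37, 16] -> max=60
step 6: append 57 -> window=[47, 37, 16, 57] -> max=57
step 7: append 52 -> window=[37, 16, 57, 52] -> max=57
step 8: append 28 -> window=[16, 57, 52, 28] -> max=57
step 9: append 53 -> window=[57, 52, 28, 53] -> max=57
step 10: append 59 -> window=[52, 28, 53, 59] -> max=59
step 11: append 69 -> window=[28, 53, 59, 69] -> max=69
step 12: append 33 -> window=[53, 59, 69, 33] -> max=69
step 13: append 52 -> window=[59, 69, 33, 52] -> max=69
Recorded maximums: 60 60 57 57 57 57 59 69 69 69
Changes between consecutive maximums: 3

Answer: 3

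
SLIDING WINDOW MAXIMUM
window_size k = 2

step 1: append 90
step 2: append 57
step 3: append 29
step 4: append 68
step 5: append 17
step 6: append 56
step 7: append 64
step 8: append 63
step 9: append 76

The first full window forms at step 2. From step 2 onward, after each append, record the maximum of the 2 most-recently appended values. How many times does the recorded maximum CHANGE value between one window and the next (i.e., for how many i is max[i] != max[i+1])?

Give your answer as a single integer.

step 1: append 90 -> window=[90] (not full yet)
step 2: append 57 -> window=[90, 57] -> max=90
step 3: append 29 -> window=[57, 29] -> max=57
step 4: append 68 -> window=[29, 68] -> max=68
step 5: append 17 -> window=[68, 17] -> max=68
step 6: append 56 -> window=[17, 56] -> max=56
step 7: append 64 -> window=[56, 64] -> max=64
step 8: append 63 -> window=[64, 63] -> max=64
step 9: append 76 -> window=[63, 76] -> max=76
Recorded maximums: 90 57 68 68 56 64 64 76
Changes between consecutive maximums: 5

Answer: 5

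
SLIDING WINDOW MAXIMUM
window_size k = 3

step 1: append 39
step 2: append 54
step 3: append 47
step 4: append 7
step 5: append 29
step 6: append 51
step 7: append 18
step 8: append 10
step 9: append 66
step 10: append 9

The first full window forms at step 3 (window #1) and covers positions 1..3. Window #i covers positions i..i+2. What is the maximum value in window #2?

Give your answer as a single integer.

step 1: append 39 -> window=[39] (not full yet)
step 2: append 54 -> window=[39, 54] (not full yet)
step 3: append 47 -> window=[39, 54, 47] -> max=54
step 4: append 7 -> window=[54, 47, 7] -> max=54
Window #2 max = 54

Answer: 54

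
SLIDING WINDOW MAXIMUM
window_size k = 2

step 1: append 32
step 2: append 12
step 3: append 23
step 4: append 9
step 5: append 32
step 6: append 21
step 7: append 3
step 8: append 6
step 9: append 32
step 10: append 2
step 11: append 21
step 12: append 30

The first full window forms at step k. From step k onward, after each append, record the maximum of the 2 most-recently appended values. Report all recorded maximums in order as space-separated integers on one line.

Answer: 32 23 23 32 32 21 6 32 32 21 30

Derivation:
step 1: append 32 -> window=[32] (not full yet)
step 2: append 12 -> window=[32, 12] -> max=32
step 3: append 23 -> window=[12, 23] -> max=23
step 4: append 9 -> window=[23, 9] -> max=23
step 5: append 32 -> window=[9, 32] -> max=32
step 6: append 21 -> window=[32, 21] -> max=32
step 7: append 3 -> window=[21, 3] -> max=21
step 8: append 6 -> window=[3, 6] -> max=6
step 9: append 32 -> window=[6, 32] -> max=32
step 10: append 2 -> window=[32, 2] -> max=32
step 11: append 21 -> window=[2, 21] -> max=21
step 12: append 30 -> window=[21, 30] -> max=30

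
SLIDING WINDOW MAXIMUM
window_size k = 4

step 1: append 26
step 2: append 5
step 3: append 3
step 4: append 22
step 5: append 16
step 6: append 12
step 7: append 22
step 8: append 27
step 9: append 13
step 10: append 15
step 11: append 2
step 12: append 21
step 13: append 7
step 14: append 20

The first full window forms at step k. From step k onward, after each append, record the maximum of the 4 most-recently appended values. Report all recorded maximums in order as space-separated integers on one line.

Answer: 26 22 22 22 27 27 27 27 21 21 21

Derivation:
step 1: append 26 -> window=[26] (not full yet)
step 2: append 5 -> window=[26, 5] (not full yet)
step 3: append 3 -> window=[26, 5, 3] (not full yet)
step 4: append 22 -> window=[26, 5, 3, 22] -> max=26
step 5: append 16 -> window=[5, 3, 22, 16] -> max=22
step 6: append 12 -> window=[3, 22, 16, 12] -> max=22
step 7: append 22 -> window=[22, 16, 12, 22] -> max=22
step 8: append 27 -> window=[16, 12, 22, 27] -> max=27
step 9: append 13 -> window=[12, 22, 27, 13] -> max=27
step 10: append 15 -> window=[22, 27, 13, 15] -> max=27
step 11: append 2 -> window=[27, 13, 15, 2] -> max=27
step 12: append 21 -> window=[13, 15, 2, 21] -> max=21
step 13: append 7 -> window=[15, 2, 21, 7] -> max=21
step 14: append 20 -> window=[2, 21, 7, 20] -> max=21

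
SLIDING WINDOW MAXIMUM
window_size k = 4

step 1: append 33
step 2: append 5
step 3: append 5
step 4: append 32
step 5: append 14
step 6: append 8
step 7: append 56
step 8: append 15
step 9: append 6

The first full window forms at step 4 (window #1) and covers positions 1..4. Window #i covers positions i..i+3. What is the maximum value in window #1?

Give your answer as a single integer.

Answer: 33

Derivation:
step 1: append 33 -> window=[33] (not full yet)
step 2: append 5 -> window=[33, 5] (not full yet)
step 3: append 5 -> window=[33, 5, 5] (not full yet)
step 4: append 32 -> window=[33, 5, 5, 32] -> max=33
Window #1 max = 33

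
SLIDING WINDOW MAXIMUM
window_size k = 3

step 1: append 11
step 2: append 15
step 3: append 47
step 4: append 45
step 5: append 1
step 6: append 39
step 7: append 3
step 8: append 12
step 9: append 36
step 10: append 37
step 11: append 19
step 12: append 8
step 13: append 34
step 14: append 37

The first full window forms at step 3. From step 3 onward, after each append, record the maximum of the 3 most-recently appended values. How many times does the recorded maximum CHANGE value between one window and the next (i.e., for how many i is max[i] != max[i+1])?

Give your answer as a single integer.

step 1: append 11 -> window=[11] (not full yet)
step 2: append 15 -> window=[11, 15] (not full yet)
step 3: append 47 -> window=[11, 15, 47] -> max=47
step 4: append 45 -> window=[15, 47, 45] -> max=47
step 5: append 1 -> window=[47, 45, 1] -> max=47
step 6: append 39 -> window=[45, 1, 39] -> max=45
step 7: append 3 -> window=[1, 39, 3] -> max=39
step 8: append 12 -> window=[39, 3, 12] -> max=39
step 9: append 36 -> window=[3, 12, 36] -> max=36
step 10: append 37 -> window=[12, 36, 37] -> max=37
step 11: append 19 -> window=[36, 37, 19] -> max=37
step 12: append 8 -> window=[37, 19, 8] -> max=37
step 13: append 34 -> window=[19, 8, 34] -> max=34
step 14: append 37 -> window=[8, 34, 37] -> max=37
Recorded maximums: 47 47 47 45 39 39 36 37 37 37 34 37
Changes between consecutive maximums: 6

Answer: 6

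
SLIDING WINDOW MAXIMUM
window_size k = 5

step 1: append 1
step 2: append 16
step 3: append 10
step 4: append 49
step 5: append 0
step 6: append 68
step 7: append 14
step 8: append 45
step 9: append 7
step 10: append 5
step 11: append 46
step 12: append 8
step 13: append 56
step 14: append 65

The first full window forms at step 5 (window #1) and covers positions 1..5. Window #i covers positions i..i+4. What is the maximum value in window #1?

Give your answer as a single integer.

step 1: append 1 -> window=[1] (not full yet)
step 2: append 16 -> window=[1, 16] (not full yet)
step 3: append 10 -> window=[1, 16, 10] (not full yet)
step 4: append 49 -> window=[1, 16, 10, 49] (not full yet)
step 5: append 0 -> window=[1, 16, 10, 49, 0] -> max=49
Window #1 max = 49

Answer: 49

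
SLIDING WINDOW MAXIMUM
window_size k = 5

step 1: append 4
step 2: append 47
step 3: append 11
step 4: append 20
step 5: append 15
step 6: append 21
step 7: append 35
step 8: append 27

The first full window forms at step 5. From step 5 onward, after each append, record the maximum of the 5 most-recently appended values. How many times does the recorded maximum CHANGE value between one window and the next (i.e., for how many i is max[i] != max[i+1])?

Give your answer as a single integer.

Answer: 1

Derivation:
step 1: append 4 -> window=[4] (not full yet)
step 2: append 47 -> window=[4, 47] (not full yet)
step 3: append 11 -> window=[4, 47, 11] (not full yet)
step 4: append 20 -> window=[4, 47, 11, 20] (not full yet)
step 5: append 15 -> window=[4, 47, 11, 20, 15] -> max=47
step 6: append 21 -> window=[47, 11, 20, 15, 21] -> max=47
step 7: append 35 -> window=[11, 20, 15, 21, 35] -> max=35
step 8: append 27 -> window=[20, 15, 21, 35, 27] -> max=35
Recorded maximums: 47 47 35 35
Changes between consecutive maximums: 1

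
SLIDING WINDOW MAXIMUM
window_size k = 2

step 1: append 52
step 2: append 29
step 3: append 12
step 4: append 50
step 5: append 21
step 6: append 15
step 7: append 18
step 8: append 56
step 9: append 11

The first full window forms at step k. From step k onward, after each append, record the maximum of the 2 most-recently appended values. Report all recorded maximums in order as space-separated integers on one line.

Answer: 52 29 50 50 21 18 56 56

Derivation:
step 1: append 52 -> window=[52] (not full yet)
step 2: append 29 -> window=[52, 29] -> max=52
step 3: append 12 -> window=[29, 12] -> max=29
step 4: append 50 -> window=[12, 50] -> max=50
step 5: append 21 -> window=[50, 21] -> max=50
step 6: append 15 -> window=[21, 15] -> max=21
step 7: append 18 -> window=[15, 18] -> max=18
step 8: append 56 -> window=[18, 56] -> max=56
step 9: append 11 -> window=[56, 11] -> max=56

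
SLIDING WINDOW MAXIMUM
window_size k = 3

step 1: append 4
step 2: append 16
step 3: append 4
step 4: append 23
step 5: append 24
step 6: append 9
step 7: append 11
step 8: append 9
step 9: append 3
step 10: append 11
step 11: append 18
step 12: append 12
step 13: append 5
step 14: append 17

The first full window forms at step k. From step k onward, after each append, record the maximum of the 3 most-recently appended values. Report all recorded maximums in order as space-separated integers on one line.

step 1: append 4 -> window=[4] (not full yet)
step 2: append 16 -> window=[4, 16] (not full yet)
step 3: append 4 -> window=[4, 16, 4] -> max=16
step 4: append 23 -> window=[16, 4, 23] -> max=23
step 5: append 24 -> window=[4, 23, 24] -> max=24
step 6: append 9 -> window=[23, 24, 9] -> max=24
step 7: append 11 -> window=[24, 9, 11] -> max=24
step 8: append 9 -> window=[9, 11, 9] -> max=11
step 9: append 3 -> window=[11, 9, 3] -> max=11
step 10: append 11 -> window=[9, 3, 11] -> max=11
step 11: append 18 -> window=[3, 11, 18] -> max=18
step 12: append 12 -> window=[11, 18, 12] -> max=18
step 13: append 5 -> window=[18, 12, 5] -> max=18
step 14: append 17 -> window=[12, 5, 17] -> max=17

Answer: 16 23 24 24 24 11 11 11 18 18 18 17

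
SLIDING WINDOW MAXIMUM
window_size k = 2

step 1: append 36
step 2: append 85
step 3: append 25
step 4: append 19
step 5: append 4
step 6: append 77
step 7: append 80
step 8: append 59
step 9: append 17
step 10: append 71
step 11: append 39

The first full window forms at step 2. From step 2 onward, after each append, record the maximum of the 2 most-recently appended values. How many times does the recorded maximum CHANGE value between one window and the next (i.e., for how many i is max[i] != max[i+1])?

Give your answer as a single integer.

Answer: 6

Derivation:
step 1: append 36 -> window=[36] (not full yet)
step 2: append 85 -> window=[36, 85] -> max=85
step 3: append 25 -> window=[85, 25] -> max=85
step 4: append 19 -> window=[25, 19] -> max=25
step 5: append 4 -> window=[19, 4] -> max=19
step 6: append 77 -> window=[4, 77] -> max=77
step 7: append 80 -> window=[77, 80] -> max=80
step 8: append 59 -> window=[80, 59] -> max=80
step 9: append 17 -> window=[59, 17] -> max=59
step 10: append 71 -> window=[17, 71] -> max=71
step 11: append 39 -> window=[71, 39] -> max=71
Recorded maximums: 85 85 25 19 77 80 80 59 71 71
Changes between consecutive maximums: 6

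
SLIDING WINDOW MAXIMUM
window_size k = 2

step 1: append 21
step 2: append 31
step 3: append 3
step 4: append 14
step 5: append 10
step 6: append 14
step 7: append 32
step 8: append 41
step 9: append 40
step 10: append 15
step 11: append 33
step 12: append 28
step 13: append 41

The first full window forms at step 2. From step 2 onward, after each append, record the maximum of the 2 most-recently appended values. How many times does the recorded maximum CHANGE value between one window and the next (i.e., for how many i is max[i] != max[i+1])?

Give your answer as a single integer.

step 1: append 21 -> window=[21] (not full yet)
step 2: append 31 -> window=[21, 31] -> max=31
step 3: append 3 -> window=[31, 3] -> max=31
step 4: append 14 -> window=[3, 14] -> max=14
step 5: append 10 -> window=[14, 10] -> max=14
step 6: append 14 -> window=[10, 14] -> max=14
step 7: append 32 -> window=[14, 32] -> max=32
step 8: append 41 -> window=[32, 41] -> max=41
step 9: append 40 -> window=[41, 40] -> max=41
step 10: append 15 -> window=[40, 15] -> max=40
step 11: append 33 -> window=[15, 33] -> max=33
step 12: append 28 -> window=[33, 28] -> max=33
step 13: append 41 -> window=[28, 41] -> max=41
Recorded maximums: 31 31 14 14 14 32 41 41 40 33 33 41
Changes between consecutive maximums: 6

Answer: 6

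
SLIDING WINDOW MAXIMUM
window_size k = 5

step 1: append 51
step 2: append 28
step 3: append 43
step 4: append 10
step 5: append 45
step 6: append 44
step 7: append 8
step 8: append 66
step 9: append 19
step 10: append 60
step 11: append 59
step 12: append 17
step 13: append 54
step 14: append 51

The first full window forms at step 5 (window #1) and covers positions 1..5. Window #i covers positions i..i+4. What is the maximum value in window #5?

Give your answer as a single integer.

step 1: append 51 -> window=[51] (not full yet)
step 2: append 28 -> window=[51, 28] (not full yet)
step 3: append 43 -> window=[51, 28, 43] (not full yet)
step 4: append 10 -> window=[51, 28, 43, 10] (not full yet)
step 5: append 45 -> window=[51, 28, 43, 10, 45] -> max=51
step 6: append 44 -> window=[28, 43, 10, 45, 44] -> max=45
step 7: append 8 -> window=[43, 10, 45, 44, 8] -> max=45
step 8: append 66 -> window=[10, 45, 44, 8, 66] -> max=66
step 9: append 19 -> window=[45, 44, 8, 66, 19] -> max=66
Window #5 max = 66

Answer: 66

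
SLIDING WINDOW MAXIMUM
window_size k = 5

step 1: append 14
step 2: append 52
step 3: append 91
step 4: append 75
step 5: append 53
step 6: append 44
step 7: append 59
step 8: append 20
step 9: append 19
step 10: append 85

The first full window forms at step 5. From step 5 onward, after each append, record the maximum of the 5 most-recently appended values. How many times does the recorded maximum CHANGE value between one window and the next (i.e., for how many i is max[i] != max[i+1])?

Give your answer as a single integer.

Answer: 3

Derivation:
step 1: append 14 -> window=[14] (not full yet)
step 2: append 52 -> window=[14, 52] (not full yet)
step 3: append 91 -> window=[14, 52, 91] (not full yet)
step 4: append 75 -> window=[14, 52, 91, 75] (not full yet)
step 5: append 53 -> window=[14, 52, 91, 75, 53] -> max=91
step 6: append 44 -> window=[52, 91, 75, 53, 44] -> max=91
step 7: append 59 -> window=[91, 75, 53, 44, 59] -> max=91
step 8: append 20 -> window=[75, 53, 44, 59, 20] -> max=75
step 9: append 19 -> window=[53, 44, 59, 20, 19] -> max=59
step 10: append 85 -> window=[44, 59, 20, 19, 85] -> max=85
Recorded maximums: 91 91 91 75 59 85
Changes between consecutive maximums: 3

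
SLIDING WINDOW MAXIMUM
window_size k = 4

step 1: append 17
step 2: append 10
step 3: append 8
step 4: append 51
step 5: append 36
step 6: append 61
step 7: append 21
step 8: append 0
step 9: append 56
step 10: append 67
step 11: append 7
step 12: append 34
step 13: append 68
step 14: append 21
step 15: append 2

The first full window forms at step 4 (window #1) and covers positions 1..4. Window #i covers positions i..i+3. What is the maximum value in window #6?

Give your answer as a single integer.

step 1: append 17 -> window=[17] (not full yet)
step 2: append 10 -> window=[17, 10] (not full yet)
step 3: append 8 -> window=[17, 10, 8] (not full yet)
step 4: append 51 -> window=[17, 10, 8, 51] -> max=51
step 5: append 36 -> window=[10, 8, 51, 36] -> max=51
step 6: append 61 -> window=[8, 51, 36, 61] -> max=61
step 7: append 21 -> window=[51, 36, 61, 21] -> max=61
step 8: append 0 -> window=[36, 61, 21, 0] -> max=61
step 9: append 56 -> window=[61, 21, 0, 56] -> max=61
Window #6 max = 61

Answer: 61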